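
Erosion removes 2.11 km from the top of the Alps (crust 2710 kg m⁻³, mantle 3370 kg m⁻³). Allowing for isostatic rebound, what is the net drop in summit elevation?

Rebound u = e ρ_c/ρ_m = 2.11 km × 2710/3370 = 1.697 km.
Net surface drop = e − u = 2.11 km − 1.697 km = e (ρ_m − ρ_c)/ρ_m = 0.413 km.

0.413 km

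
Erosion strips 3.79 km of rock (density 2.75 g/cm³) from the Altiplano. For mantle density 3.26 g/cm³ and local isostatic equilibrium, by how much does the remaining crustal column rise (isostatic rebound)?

Unloading: uplift u = e ρ_c/ρ_m = 3.79 km × 2.75/3.26 = 3.2 km.

3.2 km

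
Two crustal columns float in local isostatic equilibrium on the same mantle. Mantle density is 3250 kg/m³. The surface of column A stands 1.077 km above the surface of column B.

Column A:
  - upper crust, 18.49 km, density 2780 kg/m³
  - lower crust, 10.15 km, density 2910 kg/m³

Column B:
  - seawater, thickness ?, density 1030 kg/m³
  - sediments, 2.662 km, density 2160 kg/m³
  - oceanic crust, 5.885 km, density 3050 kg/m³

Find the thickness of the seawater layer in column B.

2.06 km

Take the compensation level at the base of the deeper column (depth z_c below the surface of column A) and equate Σ ρ_i t_i down to z_c; mantle fills any gap and the z_c terms cancel.
Column A: 18.49×2780 + 10.15×2910 + (z_c − 28.64)×3250
Column B: 1.077×0 + x×1030 + 2.662×2160 + 5.885×3050 + (z_c − 1.077 − 8.547 − x)×3250
The z_c×3250 term appears on both sides and cancels. Collect the known terms of each column as K = Σ(ρt)_known − 3250 × (depth of known layers): K_A = 80938.7 − 3250×28.64 = −12141.3; K_B = 23699.17 − 3250×(1.077 + 8.547) = −7578.83.
Balance: K_A = K_B − x×(3250 − 1030), so x = (K_B − K_A)/(3250 − 1030) = 4562.47/2220 = 2.06 km.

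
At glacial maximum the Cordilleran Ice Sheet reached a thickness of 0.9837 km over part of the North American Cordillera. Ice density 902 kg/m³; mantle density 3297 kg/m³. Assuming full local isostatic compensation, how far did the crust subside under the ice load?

0.269 km

For local isostatic compensation: the ice load ρ_ice t is balanced by mantle displaced below, ρ_m s.
s = t ρ_ice / ρ_m = 0.9837 km × 902/3297 = 0.269 km.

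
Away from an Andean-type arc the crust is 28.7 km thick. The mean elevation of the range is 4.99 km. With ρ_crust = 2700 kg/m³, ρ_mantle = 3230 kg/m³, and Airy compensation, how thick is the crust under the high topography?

Root depth r = h ρ_c / (ρ_m − ρ_c) = 4.99 km × 2700 / 530 = 25.42 km.
Total thickness = T + h + r = 28.7 km + 4.99 km + 25.42 km = 59.1 km.

59.1 km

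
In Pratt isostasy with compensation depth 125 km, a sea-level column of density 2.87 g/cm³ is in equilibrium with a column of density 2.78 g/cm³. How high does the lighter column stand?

ρ_ref D = ρ (D + h) → h = D (ρ_ref − ρ)/ρ.
h = 125 km × (2.87 − 2.78)/2.78 = 4.05 km.

4.05 km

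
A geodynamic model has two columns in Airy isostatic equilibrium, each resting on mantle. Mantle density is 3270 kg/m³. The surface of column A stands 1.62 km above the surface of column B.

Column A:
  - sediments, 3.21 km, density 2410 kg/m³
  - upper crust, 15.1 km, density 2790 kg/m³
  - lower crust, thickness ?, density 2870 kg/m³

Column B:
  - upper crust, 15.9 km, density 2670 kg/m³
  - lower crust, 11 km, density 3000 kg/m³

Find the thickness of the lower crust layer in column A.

Take the compensation level at the base of the deeper column (depth z_c below the surface of column A) and equate Σ ρ_i t_i down to z_c; mantle fills any gap and the z_c terms cancel.
Column A: 3.21×2410 + 15.1×2790 + x×2870 + (z_c − 18.31 − x)×3270
Column B: 1.62×0 + 15.9×2670 + 11×3000 + (z_c − 1.62 − 26.9)×3270
The z_c×3270 term appears on both sides and cancels. Collect the known terms of each column as K = Σ(ρt)_known − 3270 × (depth of known layers): K_A = 49865.1 − 3270×18.31 = −10008.6; K_B = 75453 − 3270×(1.62 + 26.9) = −17807.4.
Balance: K_A − x×(3270 − 2870) = K_B, so x = (K_A − K_B)/(3270 − 2870) = 7798.8/400 = 19.5 km.

19.5 km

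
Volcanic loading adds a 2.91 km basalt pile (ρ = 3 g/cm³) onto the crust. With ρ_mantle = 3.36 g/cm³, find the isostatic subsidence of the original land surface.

2.6 km

Subaerial loading: s = t ρ_load / ρ_m.
s = 2.91 km × 3/3.36 = 2.6 km.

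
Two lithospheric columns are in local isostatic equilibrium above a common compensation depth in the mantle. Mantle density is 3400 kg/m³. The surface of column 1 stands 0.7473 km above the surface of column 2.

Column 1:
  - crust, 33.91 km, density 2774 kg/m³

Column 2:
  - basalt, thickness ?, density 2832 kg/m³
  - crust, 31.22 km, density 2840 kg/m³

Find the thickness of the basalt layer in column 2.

2.12 km

Take the compensation level at the base of the deeper column (depth z_c below the surface of column 1) and equate Σ ρ_i t_i down to z_c; mantle fills any gap and the z_c terms cancel.
Column 1: 33.91×2774 + (z_c − 33.91)×3400
Column 2: 0.7473×0 + x×2832 + 31.22×2840 + (z_c − 0.7473 − 31.22 − x)×3400
The z_c×3400 term appears on both sides and cancels. Collect the known terms of each column as K = Σ(ρt)_known − 3400 × (depth of known layers): K_1 = 94066.34 − 3400×33.91 = −21227.66; K_2 = 88664.8 − 3400×(0.7473 + 31.22) = −20024.02.
Balance: K_1 = K_2 − x×(3400 − 2832), so x = (K_2 − K_1)/(3400 − 2832) = 1203.64/568 = 2.12 km.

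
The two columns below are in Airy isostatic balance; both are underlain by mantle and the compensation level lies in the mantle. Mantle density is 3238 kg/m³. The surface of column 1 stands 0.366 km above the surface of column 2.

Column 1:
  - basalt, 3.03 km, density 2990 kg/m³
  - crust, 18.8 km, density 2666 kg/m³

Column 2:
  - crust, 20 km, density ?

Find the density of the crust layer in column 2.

Take the compensation level at the base of the deeper column (depth z_c below the surface of column 1) and equate Σ ρ_i t_i down to z_c; mantle fills any gap and the z_c terms cancel.
Column 1: 3.03×2990 + 18.8×2666 + (z_c − 21.83)×3238
Column 2: 0.366×0 + 20×ρ + (z_c − 0.366 − 20)×3238
The z_c×3238 term appears on both sides and cancels. Collect the known terms of each column as K = Σ(ρt)_known − 3238 × (depth of known layers): K_1 = 59180.5 − 3238×21.83 = −11505.04; K_2 = 0 − 3238×(0.366 + 20) = −65945.108.
Balance: K_1 = K_2 + 20×ρ, so ρ = (K_1 − K_2)/20 = 54440.1/20 = 2720 kg/m³.

2720 kg/m³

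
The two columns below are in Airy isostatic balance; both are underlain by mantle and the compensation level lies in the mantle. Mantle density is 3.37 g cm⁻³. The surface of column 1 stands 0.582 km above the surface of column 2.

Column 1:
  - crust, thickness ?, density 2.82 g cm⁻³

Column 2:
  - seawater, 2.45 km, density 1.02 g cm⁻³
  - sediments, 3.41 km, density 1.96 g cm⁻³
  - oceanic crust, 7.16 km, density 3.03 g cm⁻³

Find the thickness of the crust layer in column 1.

27.2 km

Take the compensation level at the base of the deeper column (depth z_c below the surface of column 1) and equate Σ ρ_i t_i down to z_c; mantle fills any gap and the z_c terms cancel.
Column 1: x×2.82 + (z_c − 0 − x)×3.37
Column 2: 0.582×0 + 2.45×1.02 + 3.41×1.96 + 7.16×3.03 + (z_c − 0.582 − 13.02)×3.37
The z_c×3.37 term appears on both sides and cancels. Collect the known terms of each column as K = Σ(ρt)_known − 3.37 × (depth of known layers): K_1 = 0 − 3.37×0 = 0; K_2 = 30.8774 − 3.37×(0.582 + 13.02) = −14.96134.
Balance: K_1 − x×(3.37 − 2.82) = K_2, so x = (K_1 − K_2)/(3.37 − 2.82) = 14.9613/0.55 = 27.2 km.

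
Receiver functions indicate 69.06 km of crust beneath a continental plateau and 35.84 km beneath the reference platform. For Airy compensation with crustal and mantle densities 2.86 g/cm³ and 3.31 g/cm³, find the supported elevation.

Excess crust Δ = 69.06 km − 35.84 km = 33.22 km, split between elevation h and root r with h + r = Δ.
Airy balance ρ_c h = (ρ_m − ρ_c) r gives r = h ρ_c/(ρ_m − ρ_c), so h (1 + ρ_c/(ρ_m − ρ_c)) = Δ, i.e. h = Δ (ρ_m − ρ_c)/ρ_m.
h = 33.22 km × 0.45/3.31 = 4.52 km.

4.52 km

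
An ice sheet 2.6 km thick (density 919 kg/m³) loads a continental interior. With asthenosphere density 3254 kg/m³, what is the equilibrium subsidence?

0.734 km

In Airy isostatic equilibrium: the ice load ρ_ice t is balanced by mantle displaced below, ρ_m s.
s = t ρ_ice / ρ_m = 2.6 km × 919/3254 = 0.734 km.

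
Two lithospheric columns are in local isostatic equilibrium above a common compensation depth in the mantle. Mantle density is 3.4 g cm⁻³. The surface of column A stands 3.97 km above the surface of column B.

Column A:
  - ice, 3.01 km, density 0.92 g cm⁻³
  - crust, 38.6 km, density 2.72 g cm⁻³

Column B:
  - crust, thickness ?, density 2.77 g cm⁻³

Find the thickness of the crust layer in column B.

32.1 km

Take the compensation level at the base of the deeper column (depth z_c below the surface of column A) and equate Σ ρ_i t_i down to z_c; mantle fills any gap and the z_c terms cancel.
Column A: 3.01×0.92 + 38.6×2.72 + (z_c − 41.61)×3.4
Column B: 3.97×0 + x×2.77 + (z_c − 3.97 − 0 − x)×3.4
The z_c×3.4 term appears on both sides and cancels. Collect the known terms of each column as K = Σ(ρt)_known − 3.4 × (depth of known layers): K_A = 107.7612 − 3.4×41.61 = −33.7128; K_B = 0 − 3.4×(3.97 + 0) = −13.498.
Balance: K_A = K_B − x×(3.4 − 2.77), so x = (K_B − K_A)/(3.4 − 2.77) = 20.2148/0.63 = 32.1 km.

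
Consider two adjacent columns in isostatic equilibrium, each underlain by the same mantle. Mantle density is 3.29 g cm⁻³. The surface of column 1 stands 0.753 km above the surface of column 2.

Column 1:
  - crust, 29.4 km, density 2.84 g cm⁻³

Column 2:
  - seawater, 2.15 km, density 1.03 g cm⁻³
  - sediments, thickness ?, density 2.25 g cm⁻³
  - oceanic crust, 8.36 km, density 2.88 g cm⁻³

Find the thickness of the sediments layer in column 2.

Take the compensation level at the base of the deeper column (depth z_c below the surface of column 1) and equate Σ ρ_i t_i down to z_c; mantle fills any gap and the z_c terms cancel.
Column 1: 29.4×2.84 + (z_c − 29.4)×3.29
Column 2: 0.753×0 + 2.15×1.03 + x×2.25 + 8.36×2.88 + (z_c − 0.753 − 10.51 − x)×3.29
The z_c×3.29 term appears on both sides and cancels. Collect the known terms of each column as K = Σ(ρt)_known − 3.29 × (depth of known layers): K_1 = 83.496 − 3.29×29.4 = −13.23; K_2 = 26.2913 − 3.29×(0.753 + 10.51) = −10.76397.
Balance: K_1 = K_2 − x×(3.29 − 2.25), so x = (K_2 − K_1)/(3.29 − 2.25) = 2.46603/1.04 = 2.37 km.

2.37 km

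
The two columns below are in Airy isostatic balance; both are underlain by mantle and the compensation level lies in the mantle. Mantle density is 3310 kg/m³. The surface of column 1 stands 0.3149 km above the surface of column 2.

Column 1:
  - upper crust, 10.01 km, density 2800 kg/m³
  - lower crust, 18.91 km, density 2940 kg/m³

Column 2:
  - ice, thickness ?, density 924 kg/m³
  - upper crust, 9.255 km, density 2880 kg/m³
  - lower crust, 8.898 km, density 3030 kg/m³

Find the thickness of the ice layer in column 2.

1.92 km

Take the compensation level at the base of the deeper column (depth z_c below the surface of column 1) and equate Σ ρ_i t_i down to z_c; mantle fills any gap and the z_c terms cancel.
Column 1: 10.01×2800 + 18.91×2940 + (z_c − 28.92)×3310
Column 2: 0.3149×0 + x×924 + 9.255×2880 + 8.898×3030 + (z_c − 0.3149 − 18.153 − x)×3310
The z_c×3310 term appears on both sides and cancels. Collect the known terms of each column as K = Σ(ρt)_known − 3310 × (depth of known layers): K_1 = 83623.4 − 3310×28.92 = −12101.8; K_2 = 53615.34 − 3310×(0.3149 + 18.153) = −7513.409.
Balance: K_1 = K_2 − x×(3310 − 924), so x = (K_2 − K_1)/(3310 − 924) = 4588.39/2386 = 1.92 km.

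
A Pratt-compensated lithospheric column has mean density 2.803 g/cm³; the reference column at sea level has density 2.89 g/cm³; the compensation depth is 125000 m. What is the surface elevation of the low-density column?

ρ_ref D = ρ (D + h) → h = D (ρ_ref − ρ)/ρ.
h = 125000 m × (2.89 − 2.803)/2.803 = 3880 m.

3880 m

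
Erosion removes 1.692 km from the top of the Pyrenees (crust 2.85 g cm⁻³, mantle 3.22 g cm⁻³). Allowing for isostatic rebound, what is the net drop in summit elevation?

0.194 km

Rebound u = e ρ_c/ρ_m = 1.692 km × 2.85/3.22 = 1.498 km.
Net surface drop = e − u = 1.692 km − 1.498 km = e (ρ_m − ρ_c)/ρ_m = 0.194 km.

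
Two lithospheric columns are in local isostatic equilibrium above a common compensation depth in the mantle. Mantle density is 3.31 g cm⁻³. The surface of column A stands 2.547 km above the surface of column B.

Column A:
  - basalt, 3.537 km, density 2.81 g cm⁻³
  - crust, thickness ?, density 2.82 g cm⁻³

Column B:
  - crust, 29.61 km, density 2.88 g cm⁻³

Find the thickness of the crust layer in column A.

39.6 km

Take the compensation level at the base of the deeper column (depth z_c below the surface of column A) and equate Σ ρ_i t_i down to z_c; mantle fills any gap and the z_c terms cancel.
Column A: 3.537×2.81 + x×2.82 + (z_c − 3.537 − x)×3.31
Column B: 2.547×0 + 29.61×2.88 + (z_c − 2.547 − 29.61)×3.31
The z_c×3.31 term appears on both sides and cancels. Collect the known terms of each column as K = Σ(ρt)_known − 3.31 × (depth of known layers): K_A = 9.93897 − 3.31×3.537 = −1.7685; K_B = 85.2768 − 3.31×(2.547 + 29.61) = −21.16287.
Balance: K_A − x×(3.31 − 2.82) = K_B, so x = (K_A − K_B)/(3.31 − 2.82) = 19.3944/0.49 = 39.6 km.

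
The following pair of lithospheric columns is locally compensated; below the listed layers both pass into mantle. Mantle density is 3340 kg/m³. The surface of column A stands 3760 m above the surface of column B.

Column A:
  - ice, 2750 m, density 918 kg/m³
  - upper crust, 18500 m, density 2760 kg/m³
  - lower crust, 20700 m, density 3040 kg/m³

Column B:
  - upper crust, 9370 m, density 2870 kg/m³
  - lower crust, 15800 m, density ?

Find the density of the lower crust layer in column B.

Take the compensation level at the base of the deeper column (depth z_c below the surface of column A) and equate Σ ρ_i t_i down to z_c; mantle fills any gap and the z_c terms cancel.
Column A: 2750×918 + 18500×2760 + 20700×3040 + (z_c − 41950)×3340
Column B: 3760×0 + 9370×2870 + 15800×ρ + (z_c − 3760 − 25170)×3340
The z_c×3340 term appears on both sides and cancels. Collect the known terms of each column as K = Σ(ρt)_known − 3340 × (depth of known layers): K_A = 116512500 − 3340×41950 = −23600500; K_B = 26891900 − 3340×(3760 + 25170) = −69734300.
Balance: K_A = K_B + 15800×ρ, so ρ = (K_A − K_B)/15800 = 46133800/15800 = 2920 kg/m³.

2920 kg/m³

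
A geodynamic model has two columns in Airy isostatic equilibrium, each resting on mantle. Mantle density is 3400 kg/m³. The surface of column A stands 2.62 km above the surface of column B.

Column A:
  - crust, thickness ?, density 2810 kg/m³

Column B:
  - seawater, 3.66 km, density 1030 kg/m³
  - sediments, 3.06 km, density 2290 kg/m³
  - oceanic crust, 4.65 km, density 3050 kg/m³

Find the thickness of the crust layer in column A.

38.3 km

Take the compensation level at the base of the deeper column (depth z_c below the surface of column A) and equate Σ ρ_i t_i down to z_c; mantle fills any gap and the z_c terms cancel.
Column A: x×2810 + (z_c − 0 − x)×3400
Column B: 2.62×0 + 3.66×1030 + 3.06×2290 + 4.65×3050 + (z_c − 2.62 − 11.37)×3400
The z_c×3400 term appears on both sides and cancels. Collect the known terms of each column as K = Σ(ρt)_known − 3400 × (depth of known layers): K_A = 0 − 3400×0 = 0; K_B = 24959.7 − 3400×(2.62 + 11.37) = −22606.3.
Balance: K_A − x×(3400 − 2810) = K_B, so x = (K_A − K_B)/(3400 − 2810) = 22606.3/590 = 38.3 km.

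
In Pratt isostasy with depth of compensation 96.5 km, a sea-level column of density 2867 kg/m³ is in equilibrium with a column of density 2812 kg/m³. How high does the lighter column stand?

1.89 km

ρ_ref D = ρ (D + h) → h = D (ρ_ref − ρ)/ρ.
h = 96.5 km × (2867 − 2812)/2812 = 1.89 km.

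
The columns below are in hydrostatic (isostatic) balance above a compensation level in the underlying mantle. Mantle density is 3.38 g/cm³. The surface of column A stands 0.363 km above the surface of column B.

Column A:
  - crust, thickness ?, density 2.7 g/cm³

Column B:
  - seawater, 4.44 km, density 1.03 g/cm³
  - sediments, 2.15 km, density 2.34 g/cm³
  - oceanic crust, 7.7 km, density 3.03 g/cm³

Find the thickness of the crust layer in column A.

24.4 km

Take the compensation level at the base of the deeper column (depth z_c below the surface of column A) and equate Σ ρ_i t_i down to z_c; mantle fills any gap and the z_c terms cancel.
Column A: x×2.7 + (z_c − 0 − x)×3.38
Column B: 0.363×0 + 4.44×1.03 + 2.15×2.34 + 7.7×3.03 + (z_c − 0.363 − 14.29)×3.38
The z_c×3.38 term appears on both sides and cancels. Collect the known terms of each column as K = Σ(ρt)_known − 3.38 × (depth of known layers): K_A = 0 − 3.38×0 = 0; K_B = 32.9352 − 3.38×(0.363 + 14.29) = −16.59194.
Balance: K_A − x×(3.38 − 2.7) = K_B, so x = (K_A − K_B)/(3.38 − 2.7) = 16.5919/0.68 = 24.4 km.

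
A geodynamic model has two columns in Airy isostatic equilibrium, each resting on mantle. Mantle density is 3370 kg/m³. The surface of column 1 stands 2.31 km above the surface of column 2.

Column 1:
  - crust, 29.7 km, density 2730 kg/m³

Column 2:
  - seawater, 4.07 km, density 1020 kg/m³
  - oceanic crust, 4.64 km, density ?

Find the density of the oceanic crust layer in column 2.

Take the compensation level at the base of the deeper column (depth z_c below the surface of column 1) and equate Σ ρ_i t_i down to z_c; mantle fills any gap and the z_c terms cancel.
Column 1: 29.7×2730 + (z_c − 29.7)×3370
Column 2: 2.31×0 + 4.07×1020 + 4.64×ρ + (z_c − 2.31 − 8.71)×3370
The z_c×3370 term appears on both sides and cancels. Collect the known terms of each column as K = Σ(ρt)_known − 3370 × (depth of known layers): K_1 = 81081 − 3370×29.7 = −19008; K_2 = 4151.4 − 3370×(2.31 + 8.71) = −32986.
Balance: K_1 = K_2 + 4.64×ρ, so ρ = (K_1 − K_2)/4.64 = 13978/4.64 = 3010 kg/m³.

3010 kg/m³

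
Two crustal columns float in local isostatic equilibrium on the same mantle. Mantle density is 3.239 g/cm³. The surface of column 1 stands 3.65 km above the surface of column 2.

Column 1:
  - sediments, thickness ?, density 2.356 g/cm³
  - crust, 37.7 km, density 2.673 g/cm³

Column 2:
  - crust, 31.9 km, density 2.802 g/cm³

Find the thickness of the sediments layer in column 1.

5.01 km

Take the compensation level at the base of the deeper column (depth z_c below the surface of column 1) and equate Σ ρ_i t_i down to z_c; mantle fills any gap and the z_c terms cancel.
Column 1: x×2.356 + 37.7×2.673 + (z_c − 37.7 − x)×3.239
Column 2: 3.65×0 + 31.9×2.802 + (z_c − 3.65 − 31.9)×3.239
The z_c×3.239 term appears on both sides and cancels. Collect the known terms of each column as K = Σ(ρt)_known − 3.239 × (depth of known layers): K_1 = 100.7721 − 3.239×37.7 = −21.3382; K_2 = 89.3838 − 3.239×(3.65 + 31.9) = −25.76265.
Balance: K_1 − x×(3.239 − 2.356) = K_2, so x = (K_1 − K_2)/(3.239 − 2.356) = 4.42445/0.883 = 5.01 km.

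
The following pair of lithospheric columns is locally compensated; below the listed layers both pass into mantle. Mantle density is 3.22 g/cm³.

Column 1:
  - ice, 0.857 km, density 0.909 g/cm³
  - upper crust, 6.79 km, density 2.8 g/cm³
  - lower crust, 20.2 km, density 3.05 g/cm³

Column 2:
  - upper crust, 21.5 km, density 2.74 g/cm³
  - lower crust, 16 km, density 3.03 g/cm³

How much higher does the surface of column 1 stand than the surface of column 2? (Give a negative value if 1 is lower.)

For any compensation level in the mantle, the mantle terms cancel and isostasy reduces to e = (Σt_1 − Σt_2) − (Σ(ρt)_1 − Σ(ρt)_2) / ρ_m.
Σt_1 = 27.847 km; Σt_2 = 37.5 km; Σ(ρt)_1 = 81.401013; Σ(ρt)_2 = 107.39 (in km·g/cm³).
e = (27.847 − 37.5) − (81.401013 − 107.39) / 3.22 = −1.58 km.

−1.58 km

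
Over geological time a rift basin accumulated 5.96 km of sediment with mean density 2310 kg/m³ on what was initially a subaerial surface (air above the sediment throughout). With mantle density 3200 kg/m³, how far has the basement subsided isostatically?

4.3 km

Subaerial load: s = t ρ_sed / ρ_m = 5.96 km × 2310/3200 = 4.3 km.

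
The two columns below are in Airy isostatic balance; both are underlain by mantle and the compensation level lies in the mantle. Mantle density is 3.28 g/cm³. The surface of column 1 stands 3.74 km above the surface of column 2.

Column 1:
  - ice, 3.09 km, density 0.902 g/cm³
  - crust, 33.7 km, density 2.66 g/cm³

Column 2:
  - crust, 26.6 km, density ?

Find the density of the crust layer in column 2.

Take the compensation level at the base of the deeper column (depth z_c below the surface of column 1) and equate Σ ρ_i t_i down to z_c; mantle fills any gap and the z_c terms cancel.
Column 1: 3.09×0.902 + 33.7×2.66 + (z_c − 36.79)×3.28
Column 2: 3.74×0 + 26.6×ρ + (z_c − 3.74 − 26.6)×3.28
The z_c×3.28 term appears on both sides and cancels. Collect the known terms of each column as K = Σ(ρt)_known − 3.28 × (depth of known layers): K_1 = 92.42918 − 3.28×36.79 = −28.24202; K_2 = 0 − 3.28×(3.74 + 26.6) = −99.5152.
Balance: K_1 = K_2 + 26.6×ρ, so ρ = (K_1 − K_2)/26.6 = 71.2732/26.6 = 2.68 g/cm³.

2.68 g/cm³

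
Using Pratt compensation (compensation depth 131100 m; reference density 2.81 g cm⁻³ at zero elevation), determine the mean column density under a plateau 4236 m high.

2.72 g cm⁻³

Pratt balance: ρ_ref D = ρ (D + h).
ρ = ρ_ref D/(D + h) = 2.81 × 131100 m/(131100 m + 4236 m) = 2.72 g cm⁻³.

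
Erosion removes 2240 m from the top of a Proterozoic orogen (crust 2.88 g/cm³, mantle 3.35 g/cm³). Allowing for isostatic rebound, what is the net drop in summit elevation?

314 m

Rebound u = e ρ_c/ρ_m = 2240 m × 2.88/3.35 = 1926 m.
Net surface drop = e − u = 2240 m − 1926 m = e (ρ_m − ρ_c)/ρ_m = 314 m.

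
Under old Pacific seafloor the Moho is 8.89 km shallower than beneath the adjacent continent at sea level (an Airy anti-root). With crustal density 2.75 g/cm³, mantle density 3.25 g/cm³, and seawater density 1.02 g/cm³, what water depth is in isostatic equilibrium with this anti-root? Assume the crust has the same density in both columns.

Replacing a thickness d of crust by seawater at the top must be balanced by replacing crust with mantle at the base: d (ρ_c − ρ_w) = a (ρ_m − ρ_c).
d = a (ρ_m − ρ_c)/(ρ_c − ρ_w) = 8.89 km × 0.5/1.73 = 2.57 km.

2.57 km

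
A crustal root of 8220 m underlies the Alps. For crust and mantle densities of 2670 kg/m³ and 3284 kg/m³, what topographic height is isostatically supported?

1890 m

Equating mass per unit area of the two columns: ρ_c h = (ρ_m − ρ_c) r.
h = r (ρ_m − ρ_c) / ρ_c = 8220 m × (3284 − 2670) / 2670 = 1890 m.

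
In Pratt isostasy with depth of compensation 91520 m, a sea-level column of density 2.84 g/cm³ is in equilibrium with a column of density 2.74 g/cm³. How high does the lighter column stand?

ρ_ref D = ρ (D + h) → h = D (ρ_ref − ρ)/ρ.
h = 91520 m × (2.84 − 2.74)/2.74 = 3340 m.

3340 m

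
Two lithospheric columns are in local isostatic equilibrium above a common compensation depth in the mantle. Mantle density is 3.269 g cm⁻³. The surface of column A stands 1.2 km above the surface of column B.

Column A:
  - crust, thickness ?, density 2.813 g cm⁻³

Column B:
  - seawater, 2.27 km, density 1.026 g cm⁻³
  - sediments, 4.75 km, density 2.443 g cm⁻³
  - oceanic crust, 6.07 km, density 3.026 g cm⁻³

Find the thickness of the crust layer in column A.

Take the compensation level at the base of the deeper column (depth z_c below the surface of column A) and equate Σ ρ_i t_i down to z_c; mantle fills any gap and the z_c terms cancel.
Column A: x×2.813 + (z_c − 0 − x)×3.269
Column B: 1.2×0 + 2.27×1.026 + 4.75×2.443 + 6.07×3.026 + (z_c − 1.2 − 13.09)×3.269
The z_c×3.269 term appears on both sides and cancels. Collect the known terms of each column as K = Σ(ρt)_known − 3.269 × (depth of known layers): K_A = 0 − 3.269×0 = 0; K_B = 32.30109 − 3.269×(1.2 + 13.09) = −14.41292.
Balance: K_A − x×(3.269 − 2.813) = K_B, so x = (K_A − K_B)/(3.269 − 2.813) = 14.4129/0.456 = 31.6 km.

31.6 km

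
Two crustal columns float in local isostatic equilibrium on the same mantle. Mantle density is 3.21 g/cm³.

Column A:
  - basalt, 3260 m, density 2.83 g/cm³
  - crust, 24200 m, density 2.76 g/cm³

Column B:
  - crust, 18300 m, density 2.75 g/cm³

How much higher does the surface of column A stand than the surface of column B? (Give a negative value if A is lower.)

For any compensation level in the mantle, the mantle terms cancel and isostasy reduces to e = (Σt_A − Σt_B) − (Σ(ρt)_A − Σ(ρt)_B) / ρ_m.
Σt_A = 27460 m; Σt_B = 18300 m; Σ(ρt)_A = 76017.8; Σ(ρt)_B = 50325 (in m·g/cm³).
e = (27460 − 18300) − (76017.8 − 50325) / 3.21 = 1160 m.

1160 m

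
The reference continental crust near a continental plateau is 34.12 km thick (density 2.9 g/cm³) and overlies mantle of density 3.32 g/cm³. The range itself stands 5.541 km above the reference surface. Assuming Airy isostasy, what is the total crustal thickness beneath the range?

Root depth r = h ρ_c / (ρ_m − ρ_c) = 5.541 km × 2.9 / 0.42 = 38.26 km.
Total thickness = T + h + r = 34.12 km + 5.541 km + 38.26 km = 77.9 km.

77.9 km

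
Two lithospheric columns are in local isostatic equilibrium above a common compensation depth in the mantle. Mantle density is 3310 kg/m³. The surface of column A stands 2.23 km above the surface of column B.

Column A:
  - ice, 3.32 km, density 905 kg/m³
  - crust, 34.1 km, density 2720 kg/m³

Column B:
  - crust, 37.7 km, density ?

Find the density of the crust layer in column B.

Take the compensation level at the base of the deeper column (depth z_c below the surface of column A) and equate Σ ρ_i t_i down to z_c; mantle fills any gap and the z_c terms cancel.
Column A: 3.32×905 + 34.1×2720 + (z_c − 37.42)×3310
Column B: 2.23×0 + 37.7×ρ + (z_c − 2.23 − 37.7)×3310
The z_c×3310 term appears on both sides and cancels. Collect the known terms of each column as K = Σ(ρt)_known − 3310 × (depth of known layers): K_A = 95756.6 − 3310×37.42 = −28103.6; K_B = 0 − 3310×(2.23 + 37.7) = −132168.3.
Balance: K_A = K_B + 37.7×ρ, so ρ = (K_A − K_B)/37.7 = 104065/37.7 = 2760 kg/m³.

2760 kg/m³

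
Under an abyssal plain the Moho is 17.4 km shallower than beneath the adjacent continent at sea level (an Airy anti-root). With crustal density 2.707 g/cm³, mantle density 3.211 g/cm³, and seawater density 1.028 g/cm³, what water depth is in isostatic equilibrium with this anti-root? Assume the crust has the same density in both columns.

5.22 km

Replacing a thickness d of crust by seawater at the top must be balanced by replacing crust with mantle at the base: d (ρ_c − ρ_w) = a (ρ_m − ρ_c).
d = a (ρ_m − ρ_c)/(ρ_c − ρ_w) = 17.4 km × 0.504/1.679 = 5.22 km.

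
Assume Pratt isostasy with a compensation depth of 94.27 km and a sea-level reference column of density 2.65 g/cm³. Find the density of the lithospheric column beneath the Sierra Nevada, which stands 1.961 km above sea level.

Pratt balance: ρ_ref D = ρ (D + h).
ρ = ρ_ref D/(D + h) = 2.65 × 94.27 km/(94.27 km + 1.961 km) = 2.6 g/cm³.

2.6 g/cm³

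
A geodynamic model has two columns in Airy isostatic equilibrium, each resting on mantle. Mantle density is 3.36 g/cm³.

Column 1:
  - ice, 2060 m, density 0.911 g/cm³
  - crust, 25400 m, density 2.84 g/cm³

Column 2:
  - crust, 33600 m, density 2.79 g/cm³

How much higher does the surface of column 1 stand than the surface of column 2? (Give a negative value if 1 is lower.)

−268 m

For any compensation level in the mantle, the mantle terms cancel and isostasy reduces to e = (Σt_1 − Σt_2) − (Σ(ρt)_1 − Σ(ρt)_2) / ρ_m.
Σt_1 = 27460 m; Σt_2 = 33600 m; Σ(ρt)_1 = 74012.66; Σ(ρt)_2 = 93744 (in m·g/cm³).
e = (27460 − 33600) − (74012.66 − 93744) / 3.36 = −268 m.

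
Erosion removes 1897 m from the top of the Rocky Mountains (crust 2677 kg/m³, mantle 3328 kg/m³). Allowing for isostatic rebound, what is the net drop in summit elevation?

371 m

Rebound u = e ρ_c/ρ_m = 1897 m × 2677/3328 = 1526 m.
Net surface drop = e − u = 1897 m − 1526 m = e (ρ_m − ρ_c)/ρ_m = 371 m.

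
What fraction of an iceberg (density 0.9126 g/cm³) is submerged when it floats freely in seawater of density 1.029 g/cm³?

88.7%

Submerged fraction = ρ_obj/ρ_fluid = 0.9126/1.029 = 88.7%.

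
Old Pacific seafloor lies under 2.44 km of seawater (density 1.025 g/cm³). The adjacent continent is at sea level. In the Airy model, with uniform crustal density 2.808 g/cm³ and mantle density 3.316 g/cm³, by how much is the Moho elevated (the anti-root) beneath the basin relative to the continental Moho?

8.56 km

Equating mass per unit area of the two columns: replacing crust with seawater at the top is compensated by replacing crust with mantle at the base: d (ρ_c − ρ_w) = a (ρ_m − ρ_c).
a = d (ρ_c − ρ_w)/(ρ_m − ρ_c) = 2.44 km × 1.783/0.508 = 8.56 km.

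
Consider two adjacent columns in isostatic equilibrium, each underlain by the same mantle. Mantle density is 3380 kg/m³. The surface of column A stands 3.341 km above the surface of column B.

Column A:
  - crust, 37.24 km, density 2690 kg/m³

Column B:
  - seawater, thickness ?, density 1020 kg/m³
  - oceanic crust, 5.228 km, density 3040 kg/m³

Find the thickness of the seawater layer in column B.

Take the compensation level at the base of the deeper column (depth z_c below the surface of column A) and equate Σ ρ_i t_i down to z_c; mantle fills any gap and the z_c terms cancel.
Column A: 37.24×2690 + (z_c − 37.24)×3380
Column B: 3.341×0 + x×1020 + 5.228×3040 + (z_c − 3.341 − 5.228 − x)×3380
The z_c×3380 term appears on both sides and cancels. Collect the known terms of each column as K = Σ(ρt)_known − 3380 × (depth of known layers): K_A = 100175.6 − 3380×37.24 = −25695.6; K_B = 15893.12 − 3380×(3.341 + 5.228) = −13070.1.
Balance: K_A = K_B − x×(3380 − 1020), so x = (K_B − K_A)/(3380 − 1020) = 12625.5/2360 = 5.35 km.

5.35 km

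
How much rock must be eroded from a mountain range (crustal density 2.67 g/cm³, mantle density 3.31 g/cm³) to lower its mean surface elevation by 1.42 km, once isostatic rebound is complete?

Net drop Δ = e − u = e − e ρ_c/ρ_m = e (ρ_m − ρ_c)/ρ_m.
e = Δ ρ_m/(ρ_m − ρ_c) = 1.42 km × 3.31/0.64 = 7.34 km.

7.34 km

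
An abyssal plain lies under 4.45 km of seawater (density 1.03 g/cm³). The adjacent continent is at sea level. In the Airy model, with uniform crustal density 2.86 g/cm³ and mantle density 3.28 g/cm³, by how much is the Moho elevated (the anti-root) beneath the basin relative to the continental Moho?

Balancing pressure at the compensation depth: replacing crust with seawater at the top is compensated by replacing crust with mantle at the base: d (ρ_c − ρ_w) = a (ρ_m − ρ_c).
a = d (ρ_c − ρ_w)/(ρ_m − ρ_c) = 4.45 km × 1.83/0.42 = 19.4 km.

19.4 km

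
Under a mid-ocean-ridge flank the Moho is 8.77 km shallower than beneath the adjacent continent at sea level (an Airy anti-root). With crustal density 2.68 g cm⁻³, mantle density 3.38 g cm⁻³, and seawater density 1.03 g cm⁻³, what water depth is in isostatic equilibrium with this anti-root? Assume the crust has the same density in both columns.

Replacing a thickness d of crust by seawater at the top must be balanced by replacing crust with mantle at the base: d (ρ_c − ρ_w) = a (ρ_m − ρ_c).
d = a (ρ_m − ρ_c)/(ρ_c − ρ_w) = 8.77 km × 0.7/1.65 = 3.72 km.

3.72 km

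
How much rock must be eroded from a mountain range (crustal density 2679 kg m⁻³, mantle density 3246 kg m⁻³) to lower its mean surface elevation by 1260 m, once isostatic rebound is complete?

7210 m

Net drop Δ = e − u = e − e ρ_c/ρ_m = e (ρ_m − ρ_c)/ρ_m.
e = Δ ρ_m/(ρ_m − ρ_c) = 1260 m × 3246/567 = 7210 m.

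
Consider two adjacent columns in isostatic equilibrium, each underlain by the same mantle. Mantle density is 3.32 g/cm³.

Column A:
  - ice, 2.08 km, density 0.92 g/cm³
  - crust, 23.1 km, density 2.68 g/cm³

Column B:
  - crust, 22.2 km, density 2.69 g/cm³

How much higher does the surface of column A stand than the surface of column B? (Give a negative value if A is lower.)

1.74 km

For any compensation level in the mantle, the mantle terms cancel and isostasy reduces to e = (Σt_A − Σt_B) − (Σ(ρt)_A − Σ(ρt)_B) / ρ_m.
Σt_A = 25.18 km; Σt_B = 22.2 km; Σ(ρt)_A = 63.8216; Σ(ρt)_B = 59.718 (in km·g/cm³).
e = (25.18 − 22.2) − (63.8216 − 59.718) / 3.32 = 1.74 km.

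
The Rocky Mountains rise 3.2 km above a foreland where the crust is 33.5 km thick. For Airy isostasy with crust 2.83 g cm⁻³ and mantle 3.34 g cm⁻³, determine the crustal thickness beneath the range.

Root depth r = h ρ_c / (ρ_m − ρ_c) = 3.2 km × 2.83 / 0.51 = 17.76 km.
Total thickness = T + h + r = 33.5 km + 3.2 km + 17.76 km = 54.5 km.

54.5 km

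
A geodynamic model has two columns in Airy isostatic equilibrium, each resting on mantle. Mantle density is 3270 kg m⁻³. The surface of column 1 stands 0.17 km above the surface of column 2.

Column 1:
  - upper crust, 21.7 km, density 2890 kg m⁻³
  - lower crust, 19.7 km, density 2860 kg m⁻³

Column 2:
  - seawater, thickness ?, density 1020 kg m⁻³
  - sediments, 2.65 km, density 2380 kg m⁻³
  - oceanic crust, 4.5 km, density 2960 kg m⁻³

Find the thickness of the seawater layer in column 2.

Take the compensation level at the base of the deeper column (depth z_c below the surface of column 1) and equate Σ ρ_i t_i down to z_c; mantle fills any gap and the z_c terms cancel.
Column 1: 21.7×2890 + 19.7×2860 + (z_c − 41.4)×3270
Column 2: 0.17×0 + x×1020 + 2.65×2380 + 4.5×2960 + (z_c − 0.17 − 7.15 − x)×3270
The z_c×3270 term appears on both sides and cancels. Collect the known terms of each column as K = Σ(ρt)_known − 3270 × (depth of known layers): K_1 = 119055 − 3270×41.4 = −16323; K_2 = 19627 − 3270×(0.17 + 7.15) = −4309.4.
Balance: K_1 = K_2 − x×(3270 − 1020), so x = (K_2 − K_1)/(3270 − 1020) = 12013.6/2250 = 5.34 km.

5.34 km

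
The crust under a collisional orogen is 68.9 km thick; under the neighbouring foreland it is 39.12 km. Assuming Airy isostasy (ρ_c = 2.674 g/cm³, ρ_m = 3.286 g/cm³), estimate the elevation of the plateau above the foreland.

Excess crust Δ = 68.9 km − 39.12 km = 29.78 km, split between elevation h and root r with h + r = Δ.
Airy balance ρ_c h = (ρ_m − ρ_c) r gives r = h ρ_c/(ρ_m − ρ_c), so h (1 + ρ_c/(ρ_m − ρ_c)) = Δ, i.e. h = Δ (ρ_m − ρ_c)/ρ_m.
h = 29.78 km × 0.612/3.286 = 5.55 km.

5.55 km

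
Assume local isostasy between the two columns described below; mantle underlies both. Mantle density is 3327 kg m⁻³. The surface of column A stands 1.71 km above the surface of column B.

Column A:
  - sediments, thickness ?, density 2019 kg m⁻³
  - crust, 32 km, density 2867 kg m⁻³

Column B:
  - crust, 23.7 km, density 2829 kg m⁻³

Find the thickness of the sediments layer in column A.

Take the compensation level at the base of the deeper column (depth z_c below the surface of column A) and equate Σ ρ_i t_i down to z_c; mantle fills any gap and the z_c terms cancel.
Column A: x×2019 + 32×2867 + (z_c − 32 − x)×3327
Column B: 1.71×0 + 23.7×2829 + (z_c − 1.71 − 23.7)×3327
The z_c×3327 term appears on both sides and cancels. Collect the known terms of each column as K = Σ(ρt)_known − 3327 × (depth of known layers): K_A = 91744 − 3327×32 = −14720; K_B = 67047.3 − 3327×(1.71 + 23.7) = −17491.77.
Balance: K_A − x×(3327 − 2019) = K_B, so x = (K_A − K_B)/(3327 − 2019) = 2771.77/1308 = 2.12 km.

2.12 km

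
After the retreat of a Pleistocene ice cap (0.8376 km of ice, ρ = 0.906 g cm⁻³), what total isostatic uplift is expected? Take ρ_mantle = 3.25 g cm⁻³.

0.233 km

Removing the load lets mantle flow back in; uplift u satisfies ρ_ice t = ρ_m u.
u = t ρ_ice/ρ_m = 0.8376 km × 0.906/3.25 = 0.233 km.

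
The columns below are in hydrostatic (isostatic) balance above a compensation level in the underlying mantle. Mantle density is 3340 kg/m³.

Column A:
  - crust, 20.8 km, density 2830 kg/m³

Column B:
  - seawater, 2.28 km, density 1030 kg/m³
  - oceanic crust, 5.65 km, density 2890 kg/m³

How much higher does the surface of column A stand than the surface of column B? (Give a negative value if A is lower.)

0.838 km

For any compensation level in the mantle, the mantle terms cancel and isostasy reduces to e = (Σt_A − Σt_B) − (Σ(ρt)_A − Σ(ρt)_B) / ρ_m.
Σt_A = 20.8 km; Σt_B = 7.93 km; Σ(ρt)_A = 58864; Σ(ρt)_B = 18676.9 (in km·kg/m³).
e = (20.8 − 7.93) − (58864 − 18676.9) / 3340 = 0.838 km.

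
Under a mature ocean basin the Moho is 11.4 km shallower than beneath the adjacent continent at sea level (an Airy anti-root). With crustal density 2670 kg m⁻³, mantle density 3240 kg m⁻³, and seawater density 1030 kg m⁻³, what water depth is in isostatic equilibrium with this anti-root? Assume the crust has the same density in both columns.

Replacing a thickness d of crust by seawater at the top must be balanced by replacing crust with mantle at the base: d (ρ_c − ρ_w) = a (ρ_m − ρ_c).
d = a (ρ_m − ρ_c)/(ρ_c − ρ_w) = 11.4 km × 570/1640 = 3.96 km.

3.96 km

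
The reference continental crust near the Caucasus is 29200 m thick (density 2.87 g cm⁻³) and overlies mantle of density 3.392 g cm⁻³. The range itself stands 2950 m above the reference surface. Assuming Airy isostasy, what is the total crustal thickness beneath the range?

48400 m

Root depth r = h ρ_c / (ρ_m − ρ_c) = 2950 m × 2.87 / 0.522 = 16220 m.
Total thickness = T + h + r = 29200 m + 2950 m + 16220 m = 48400 m.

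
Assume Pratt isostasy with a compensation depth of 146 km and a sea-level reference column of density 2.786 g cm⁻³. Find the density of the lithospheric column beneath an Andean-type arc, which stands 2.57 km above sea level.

Pratt balance: ρ_ref D = ρ (D + h).
ρ = ρ_ref D/(D + h) = 2.786 × 146 km/(146 km + 2.57 km) = 2.74 g cm⁻³.

2.74 g cm⁻³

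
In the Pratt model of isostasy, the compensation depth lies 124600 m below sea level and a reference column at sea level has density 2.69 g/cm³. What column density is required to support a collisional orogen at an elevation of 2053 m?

Pratt balance: ρ_ref D = ρ (D + h).
ρ = ρ_ref D/(D + h) = 2.69 × 124600 m/(124600 m + 2053 m) = 2.65 g/cm³.

2.65 g/cm³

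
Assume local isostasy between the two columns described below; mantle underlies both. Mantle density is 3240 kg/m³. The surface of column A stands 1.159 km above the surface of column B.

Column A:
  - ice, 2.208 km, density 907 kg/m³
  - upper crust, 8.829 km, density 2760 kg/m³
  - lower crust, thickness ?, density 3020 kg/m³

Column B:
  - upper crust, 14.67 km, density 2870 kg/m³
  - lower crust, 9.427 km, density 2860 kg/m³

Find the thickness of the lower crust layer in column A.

Take the compensation level at the base of the deeper column (depth z_c below the surface of column A) and equate Σ ρ_i t_i down to z_c; mantle fills any gap and the z_c terms cancel.
Column A: 2.208×907 + 8.829×2760 + x×3020 + (z_c − 11.037 − x)×3240
Column B: 1.159×0 + 14.67×2870 + 9.427×2860 + (z_c − 1.159 − 24.097)×3240
The z_c×3240 term appears on both sides and cancels. Collect the known terms of each column as K = Σ(ρt)_known − 3240 × (depth of known layers): K_A = 26370.696 − 3240×11.037 = −9389.184; K_B = 69064.12 − 3240×(1.159 + 24.097) = −12765.32.
Balance: K_A − x×(3240 − 3020) = K_B, so x = (K_A − K_B)/(3240 − 3020) = 3376.14/220 = 15.3 km.

15.3 km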